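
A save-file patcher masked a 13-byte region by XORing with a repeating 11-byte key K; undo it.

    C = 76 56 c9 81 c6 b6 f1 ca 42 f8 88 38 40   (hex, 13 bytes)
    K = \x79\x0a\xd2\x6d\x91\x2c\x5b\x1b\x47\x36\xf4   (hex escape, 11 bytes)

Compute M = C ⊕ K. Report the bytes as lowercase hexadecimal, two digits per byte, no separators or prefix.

The 11-byte key repeats, so the effective keystream is 79 0a d2 6d 91 2c 5b 1b 47 36 f4 79 0a.
byte 0: 76 ⊕ 79 = 0f
byte 1: 56 ⊕ 0a = 5c
byte 2: c9 ⊕ d2 = 1b
byte 3: 81 ⊕ 6d = ec
byte 4: c6 ⊕ 91 = 57
byte 5: b6 ⊕ 2c = 9a
byte 6: f1 ⊕ 5b = aa
byte 7: ca ⊕ 1b = d1
byte 8: 42 ⊕ 47 = 05
byte 9: f8 ⊕ 36 = ce
byte 10: 88 ⊕ f4 = 7c
byte 11: 38 ⊕ 79 = 41
byte 12: 40 ⊕ 0a = 4a

0f5c1bec579aaad105ce7c414a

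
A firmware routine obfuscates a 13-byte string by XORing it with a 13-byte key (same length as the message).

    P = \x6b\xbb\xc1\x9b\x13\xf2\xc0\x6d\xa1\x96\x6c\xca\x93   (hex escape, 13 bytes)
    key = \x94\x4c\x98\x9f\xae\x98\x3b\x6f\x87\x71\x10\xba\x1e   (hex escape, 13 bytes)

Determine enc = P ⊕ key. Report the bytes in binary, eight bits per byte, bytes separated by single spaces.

XOR is its own inverse, so applying the key byte-wise gives the result directly.
107 ^ 148 = 255
187 ^  76 = 247
193 ^ 152 =  89
155 ^ 159 =   4
 19 ^ 174 = 189
242 ^ 152 = 106
192 ^  59 = 251
109 ^ 111 =   2
161 ^ 135 =  38
150 ^ 113 = 231
108 ^  16 = 124
202 ^ 186 = 112
147 ^  30 = 141

11111111 11110111 01011001 00000100 10111101 01101010 11111011 00000010 00100110 11100111 01111100 01110000 10001101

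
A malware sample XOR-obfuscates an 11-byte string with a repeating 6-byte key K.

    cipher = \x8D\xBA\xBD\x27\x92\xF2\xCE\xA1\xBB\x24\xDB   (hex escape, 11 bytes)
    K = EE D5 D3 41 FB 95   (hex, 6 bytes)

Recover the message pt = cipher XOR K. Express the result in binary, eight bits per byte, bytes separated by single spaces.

The 6-byte key repeats, so the effective keystream is ee d5 d3 41 fb 95 ee d5 d3 41 fb.
byte 0: 8d XOR ee = 63
byte 1: ba XOR d5 = 6f
byte 2: bd XOR d3 = 6e
byte 3: 27 XOR 41 = 66
byte 4: 92 XOR fb = 69
byte 5: f2 XOR 95 = 67
byte 6: ce XOR ee = 20
byte 7: a1 XOR d5 = 74
byte 8: bb XOR d3 = 68
byte 9: 24 XOR 41 = 65
byte 10: db XOR fb = 20

01100011 01101111 01101110 01100110 01101001 01100111 00100000 01110100 01101000 01100101 00100000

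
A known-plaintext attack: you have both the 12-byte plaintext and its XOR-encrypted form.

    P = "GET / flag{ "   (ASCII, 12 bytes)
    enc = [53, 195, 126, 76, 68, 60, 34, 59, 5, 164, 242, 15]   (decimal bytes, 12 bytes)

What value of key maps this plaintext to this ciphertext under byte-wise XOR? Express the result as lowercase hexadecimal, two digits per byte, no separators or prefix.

72862a6c6b1c445764c3892f

Since enc = P ⊕ key, XORing both sides with P gives key = P ⊕ enc.
47 ⊕ 35 = 72
45 ⊕ c3 = 86
54 ⊕ 7e = 2a
20 ⊕ 4c = 6c
2f ⊕ 44 = 6b
20 ⊕ 3c = 1c
66 ⊕ 22 = 44
6c ⊕ 3b = 57
61 ⊕ 05 = 64
67 ⊕ a4 = c3
7b ⊕ f2 = 89
20 ⊕ 0f = 2f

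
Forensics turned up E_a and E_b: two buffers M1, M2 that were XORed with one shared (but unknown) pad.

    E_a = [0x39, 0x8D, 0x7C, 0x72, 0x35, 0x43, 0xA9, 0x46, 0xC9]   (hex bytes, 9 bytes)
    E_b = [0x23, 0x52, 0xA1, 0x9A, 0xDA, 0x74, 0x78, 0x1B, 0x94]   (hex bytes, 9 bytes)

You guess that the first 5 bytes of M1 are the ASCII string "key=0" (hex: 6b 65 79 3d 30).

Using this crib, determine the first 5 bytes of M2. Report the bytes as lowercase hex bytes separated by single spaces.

First, E_a ⊕ E_b = (M1 ⊕ K) ⊕ (M2 ⊕ K) = M1 ⊕ M2, so the key drops out. Then M2 = (M1 ⊕ M2) ⊕ M1 over the first 5 bytes.
byte 0: (39 ^ 23) ^ 6b = 1a ^ 6b = 71
byte 1: (8d ^ 52) ^ 65 = df ^ 65 = ba
byte 2: (7c ^ a1) ^ 79 = dd ^ 79 = a4
byte 3: (72 ^ 9a) ^ 3d = e8 ^ 3d = d5
byte 4: (35 ^ da) ^ 30 = ef ^ 30 = df

71 ba a4 d5 df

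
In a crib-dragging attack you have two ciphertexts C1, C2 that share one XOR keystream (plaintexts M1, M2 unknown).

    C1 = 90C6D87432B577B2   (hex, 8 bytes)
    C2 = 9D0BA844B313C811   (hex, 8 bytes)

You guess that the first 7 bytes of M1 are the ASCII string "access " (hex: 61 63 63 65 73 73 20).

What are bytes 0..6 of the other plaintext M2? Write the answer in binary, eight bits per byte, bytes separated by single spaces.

01101100 10101110 00010011 01010101 11110010 11010101 10011111

First, C1 ⊕ C2 = (M1 ⊕ K) ⊕ (M2 ⊕ K) = M1 ⊕ M2, so the key drops out. Then M2 = (M1 ⊕ M2) ⊕ M1 over the first 7 bytes.
byte 0: (90 xor 9d) xor 61 = 0d xor 61 = 6c
byte 1: (c6 xor 0b) xor 63 = cd xor 63 = ae
byte 2: (d8 xor a8) xor 63 = 70 xor 63 = 13
byte 3: (74 xor 44) xor 65 = 30 xor 65 = 55
byte 4: (32 xor b3) xor 73 = 81 xor 73 = f2
byte 5: (b5 xor 13) xor 73 = a6 xor 73 = d5
byte 6: (77 xor c8) xor 20 = bf xor 20 = 9f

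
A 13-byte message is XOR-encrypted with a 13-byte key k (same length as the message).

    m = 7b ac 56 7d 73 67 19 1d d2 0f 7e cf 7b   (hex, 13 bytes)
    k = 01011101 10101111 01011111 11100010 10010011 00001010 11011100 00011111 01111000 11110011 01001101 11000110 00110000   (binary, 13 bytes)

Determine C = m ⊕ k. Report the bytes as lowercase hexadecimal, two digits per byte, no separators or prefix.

2603099fe06dc502aafc33094b

XOR is its own inverse, so applying the key byte-wise gives the result directly.
byte 0: 7b ⊕ 5d = 26
byte 1: ac ⊕ af = 03
byte 2: 56 ⊕ 5f = 09
byte 3: 7d ⊕ e2 = 9f
byte 4: 73 ⊕ 93 = e0
byte 5: 67 ⊕ 0a = 6d
byte 6: 19 ⊕ dc = c5
byte 7: 1d ⊕ 1f = 02
byte 8: d2 ⊕ 78 = aa
byte 9: 0f ⊕ f3 = fc
byte 10: 7e ⊕ 4d = 33
byte 11: cf ⊕ c6 = 09
byte 12: 7b ⊕ 30 = 4b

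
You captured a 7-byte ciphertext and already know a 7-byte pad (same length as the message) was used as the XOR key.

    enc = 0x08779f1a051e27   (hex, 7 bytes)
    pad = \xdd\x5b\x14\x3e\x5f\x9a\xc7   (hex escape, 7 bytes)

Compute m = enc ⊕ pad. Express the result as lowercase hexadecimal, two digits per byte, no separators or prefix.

XOR is its own inverse, so applying the key byte-wise gives the result directly.
08 xor dd = d5
77 xor 5b = 2c
9f xor 14 = 8b
1a xor 3e = 24
05 xor 5f = 5a
1e xor 9a = 84
27 xor c7 = e0

d52c8b245a84e0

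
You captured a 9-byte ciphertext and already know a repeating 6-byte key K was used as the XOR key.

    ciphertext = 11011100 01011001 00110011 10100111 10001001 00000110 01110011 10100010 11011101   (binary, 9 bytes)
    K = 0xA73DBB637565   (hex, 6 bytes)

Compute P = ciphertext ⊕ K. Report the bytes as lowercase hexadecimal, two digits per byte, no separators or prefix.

The 6-byte key repeats, so the effective keystream is a7 3d bb 63 75 65 a7 3d bb.
byte 0: dc ⊕ a7 = 7b
byte 1: 59 ⊕ 3d = 64
byte 2: 33 ⊕ bb = 88
byte 3: a7 ⊕ 63 = c4
byte 4: 89 ⊕ 75 = fc
byte 5: 06 ⊕ 65 = 63
byte 6: 73 ⊕ a7 = d4
byte 7: a2 ⊕ 3d = 9f
byte 8: dd ⊕ bb = 66

7b6488c4fc63d49f66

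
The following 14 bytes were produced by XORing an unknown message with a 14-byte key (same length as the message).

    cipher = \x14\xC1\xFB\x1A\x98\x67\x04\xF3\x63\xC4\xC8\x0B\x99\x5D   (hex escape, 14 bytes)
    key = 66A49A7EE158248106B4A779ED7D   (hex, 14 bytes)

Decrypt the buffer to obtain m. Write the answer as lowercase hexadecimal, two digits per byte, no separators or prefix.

XOR is its own inverse, so applying the key byte-wise gives the result directly.
14 xor 66 = 72
c1 xor a4 = 65
fb xor 9a = 61
1a xor 7e = 64
98 xor e1 = 79
67 xor 58 = 3f
04 xor 24 = 20
f3 xor 81 = 72
63 xor 06 = 65
c4 xor b4 = 70
c8 xor a7 = 6f
0b xor 79 = 72
99 xor ed = 74
5d xor 7d = 20

72656164793f207265706f727420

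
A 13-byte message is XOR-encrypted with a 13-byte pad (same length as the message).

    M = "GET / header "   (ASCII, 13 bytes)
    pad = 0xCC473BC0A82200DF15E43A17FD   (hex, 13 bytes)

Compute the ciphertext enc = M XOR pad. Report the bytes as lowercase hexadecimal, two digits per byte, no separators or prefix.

XOR is its own inverse, so applying the key byte-wise gives the result directly.
byte 0: 47 XOR cc = 8b
byte 1: 45 XOR 47 = 02
byte 2: 54 XOR 3b = 6f
byte 3: 20 XOR c0 = e0
byte 4: 2f XOR a8 = 87
byte 5: 20 XOR 22 = 02
byte 6: 68 XOR 00 = 68
byte 7: 65 XOR df = ba
byte 8: 61 XOR 15 = 74
byte 9: 64 XOR e4 = 80
byte 10: 65 XOR 3a = 5f
byte 11: 72 XOR 17 = 65
byte 12: 20 XOR fd = dd

8b026fe0870268ba74805f65dd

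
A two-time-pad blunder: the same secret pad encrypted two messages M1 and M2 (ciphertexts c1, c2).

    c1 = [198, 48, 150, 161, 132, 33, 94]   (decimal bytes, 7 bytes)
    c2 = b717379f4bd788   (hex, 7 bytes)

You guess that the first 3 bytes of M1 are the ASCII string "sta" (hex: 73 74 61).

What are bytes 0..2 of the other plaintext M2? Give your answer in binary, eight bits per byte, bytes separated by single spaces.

First, c1 ⊕ c2 = (M1 ⊕ K) ⊕ (M2 ⊕ K) = M1 ⊕ M2, so the key drops out. Then M2 = (M1 ⊕ M2) ⊕ M1 over the first 3 bytes.
byte 0: (c6 xor b7) xor 73 = 71 xor 73 = 02
byte 1: (30 xor 17) xor 74 = 27 xor 74 = 53
byte 2: (96 xor 37) xor 61 = a1 xor 61 = c0

00000010 01010011 11000000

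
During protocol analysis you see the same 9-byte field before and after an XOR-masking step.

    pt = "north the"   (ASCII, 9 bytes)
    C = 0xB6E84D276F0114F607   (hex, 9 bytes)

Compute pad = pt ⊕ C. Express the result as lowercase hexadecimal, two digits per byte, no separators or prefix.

Since C = pt ⊕ pad, XORing both sides with pt gives pad = pt ⊕ C.
6e XOR b6 = d8
6f XOR e8 = 87
72 XOR 4d = 3f
74 XOR 27 = 53
68 XOR 6f = 07
20 XOR 01 = 21
74 XOR 14 = 60
68 XOR f6 = 9e
65 XOR 07 = 62

d8873f530721609e62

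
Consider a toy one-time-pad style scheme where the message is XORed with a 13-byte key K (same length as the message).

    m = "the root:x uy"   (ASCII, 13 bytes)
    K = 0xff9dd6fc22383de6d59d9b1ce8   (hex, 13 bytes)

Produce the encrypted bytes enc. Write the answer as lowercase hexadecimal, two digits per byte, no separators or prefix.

8bf5b3dc50575292efe5bb6991

byte 0: 74 XOR ff = 8b
byte 1: 68 XOR 9d = f5
byte 2: 65 XOR d6 = b3
byte 3: 20 XOR fc = dc
byte 4: 72 XOR 22 = 50
byte 5: 6f XOR 38 = 57
byte 6: 6f XOR 3d = 52
byte 7: 74 XOR e6 = 92
byte 8: 3a XOR d5 = ef
byte 9: 78 XOR 9d = e5
byte 10: 20 XOR 9b = bb
byte 11: 75 XOR 1c = 69
byte 12: 79 XOR e8 = 91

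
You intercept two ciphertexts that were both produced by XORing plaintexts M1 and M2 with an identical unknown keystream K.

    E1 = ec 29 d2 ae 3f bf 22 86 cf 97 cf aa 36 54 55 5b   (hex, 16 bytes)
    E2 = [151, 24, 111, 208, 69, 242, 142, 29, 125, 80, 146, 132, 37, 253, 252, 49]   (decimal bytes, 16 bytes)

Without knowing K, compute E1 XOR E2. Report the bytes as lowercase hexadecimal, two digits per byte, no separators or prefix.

E1 ⊕ E2 = (M1 ⊕ K) ⊕ (M2 ⊕ K) = M1 ⊕ M2 — the shared key cancels under XOR.
ec ^ 97 = 7b
29 ^ 18 = 31
d2 ^ 6f = bd
ae ^ d0 = 7e
3f ^ 45 = 7a
bf ^ f2 = 4d
22 ^ 8e = ac
86 ^ 1d = 9b
cf ^ 7d = b2
97 ^ 50 = c7
cf ^ 92 = 5d
aa ^ 84 = 2e
36 ^ 25 = 13
54 ^ fd = a9
55 ^ fc = a9
5b ^ 31 = 6a

7b31bd7e7a4dac9bb2c75d2e13a9a96a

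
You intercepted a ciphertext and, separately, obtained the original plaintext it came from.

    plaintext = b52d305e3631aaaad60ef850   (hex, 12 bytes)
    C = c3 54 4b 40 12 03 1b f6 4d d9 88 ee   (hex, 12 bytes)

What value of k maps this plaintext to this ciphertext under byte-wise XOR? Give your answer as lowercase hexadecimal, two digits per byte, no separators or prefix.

76797b1e2432b15c9bd770be

Since C = plaintext ⊕ k, XORing both sides with plaintext gives k = plaintext ⊕ C.
b5 XOR c3 = 76
2d XOR 54 = 79
30 XOR 4b = 7b
5e XOR 40 = 1e
36 XOR 12 = 24
31 XOR 03 = 32
aa XOR 1b = b1
aa XOR f6 = 5c
d6 XOR 4d = 9b
0e XOR d9 = d7
f8 XOR 88 = 70
50 XOR ee = be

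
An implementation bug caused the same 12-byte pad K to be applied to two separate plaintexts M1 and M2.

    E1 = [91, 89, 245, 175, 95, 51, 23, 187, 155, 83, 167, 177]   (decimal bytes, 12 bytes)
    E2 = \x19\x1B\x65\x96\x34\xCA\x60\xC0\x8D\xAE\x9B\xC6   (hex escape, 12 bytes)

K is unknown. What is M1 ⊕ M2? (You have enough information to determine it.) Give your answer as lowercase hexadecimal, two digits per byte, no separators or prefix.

E1 ⊕ E2 = (M1 ⊕ K) ⊕ (M2 ⊕ K) = M1 ⊕ M2 — the shared key cancels under XOR.
byte 0: 5b xor 19 = 42
byte 1: 59 xor 1b = 42
byte 2: f5 xor 65 = 90
byte 3: af xor 96 = 39
byte 4: 5f xor 34 = 6b
byte 5: 33 xor ca = f9
byte 6: 17 xor 60 = 77
byte 7: bb xor c0 = 7b
byte 8: 9b xor 8d = 16
byte 9: 53 xor ae = fd
byte 10: a7 xor 9b = 3c
byte 11: b1 xor c6 = 77

424290396bf9777b16fd3c77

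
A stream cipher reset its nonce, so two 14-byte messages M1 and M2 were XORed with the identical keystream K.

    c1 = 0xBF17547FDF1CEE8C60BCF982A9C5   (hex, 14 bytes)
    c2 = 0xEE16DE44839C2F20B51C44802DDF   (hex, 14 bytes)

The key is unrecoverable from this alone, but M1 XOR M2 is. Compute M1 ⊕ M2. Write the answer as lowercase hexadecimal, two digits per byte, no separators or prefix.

51018a3b5c80c1acd5a0bd02841a

c1 ⊕ c2 = (M1 ⊕ K) ⊕ (M2 ⊕ K) = M1 ⊕ M2 — the shared key cancels under XOR.
191 XOR 238 =  81
 23 XOR  22 =   1
 84 XOR 222 = 138
127 XOR  68 =  59
223 XOR 131 =  92
 28 XOR 156 = 128
238 XOR  47 = 193
140 XOR  32 = 172
 96 XOR 181 = 213
188 XOR  28 = 160
249 XOR  68 = 189
130 XOR 128 =   2
169 XOR  45 = 132
197 XOR 223 =  26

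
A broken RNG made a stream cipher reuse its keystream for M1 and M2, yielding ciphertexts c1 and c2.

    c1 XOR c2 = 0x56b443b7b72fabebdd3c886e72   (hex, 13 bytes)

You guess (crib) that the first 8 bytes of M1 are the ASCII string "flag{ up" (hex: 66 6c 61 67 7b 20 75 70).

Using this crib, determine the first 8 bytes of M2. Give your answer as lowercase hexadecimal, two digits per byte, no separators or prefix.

30d822d0cc0fde9b

Since c1 ⊕ c2 = M1 ⊕ M2, XORing with the guessed M1 bytes yields the corresponding M2 bytes: M2 = (c1 ⊕ c2) ⊕ M1.
 86 ^ 102 =  48
180 ^ 108 = 216
 67 ^  97 =  34
183 ^ 103 = 208
183 ^ 123 = 204
 47 ^  32 =  15
171 ^ 117 = 222
235 ^ 112 = 155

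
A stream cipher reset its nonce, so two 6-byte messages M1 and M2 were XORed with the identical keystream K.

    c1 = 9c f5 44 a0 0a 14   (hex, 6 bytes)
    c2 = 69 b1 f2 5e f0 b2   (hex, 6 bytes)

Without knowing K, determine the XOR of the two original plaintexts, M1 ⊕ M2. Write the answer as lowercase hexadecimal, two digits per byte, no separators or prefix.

f544b6fefaa6

c1 ⊕ c2 = (M1 ⊕ K) ⊕ (M2 ⊕ K) = M1 ⊕ M2 — the shared key cancels under XOR.
byte 0: 9c ⊕ 69 = f5
byte 1: f5 ⊕ b1 = 44
byte 2: 44 ⊕ f2 = b6
byte 3: a0 ⊕ 5e = fe
byte 4: 0a ⊕ f0 = fa
byte 5: 14 ⊕ b2 = a6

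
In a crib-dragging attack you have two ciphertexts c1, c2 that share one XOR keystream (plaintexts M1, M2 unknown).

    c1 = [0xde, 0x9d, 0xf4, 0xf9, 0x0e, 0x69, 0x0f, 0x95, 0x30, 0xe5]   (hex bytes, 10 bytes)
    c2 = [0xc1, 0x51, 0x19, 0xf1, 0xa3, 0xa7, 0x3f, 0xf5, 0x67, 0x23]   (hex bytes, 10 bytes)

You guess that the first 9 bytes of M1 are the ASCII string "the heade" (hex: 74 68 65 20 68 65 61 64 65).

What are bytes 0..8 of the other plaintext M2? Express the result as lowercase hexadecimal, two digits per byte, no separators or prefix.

First, c1 ⊕ c2 = (M1 ⊕ K) ⊕ (M2 ⊕ K) = M1 ⊕ M2, so the key drops out. Then M2 = (M1 ⊕ M2) ⊕ M1 over the first 9 bytes.
byte 0: (de xor c1) xor 74 = 1f xor 74 = 6b
byte 1: (9d xor 51) xor 68 = cc xor 68 = a4
byte 2: (f4 xor 19) xor 65 = ed xor 65 = 88
byte 3: (f9 xor f1) xor 20 = 08 xor 20 = 28
byte 4: (0e xor a3) xor 68 = ad xor 68 = c5
byte 5: (69 xor a7) xor 65 = ce xor 65 = ab
byte 6: (0f xor 3f) xor 61 = 30 xor 61 = 51
byte 7: (95 xor f5) xor 64 = 60 xor 64 = 04
byte 8: (30 xor 67) xor 65 = 57 xor 65 = 32

6ba48828c5ab510432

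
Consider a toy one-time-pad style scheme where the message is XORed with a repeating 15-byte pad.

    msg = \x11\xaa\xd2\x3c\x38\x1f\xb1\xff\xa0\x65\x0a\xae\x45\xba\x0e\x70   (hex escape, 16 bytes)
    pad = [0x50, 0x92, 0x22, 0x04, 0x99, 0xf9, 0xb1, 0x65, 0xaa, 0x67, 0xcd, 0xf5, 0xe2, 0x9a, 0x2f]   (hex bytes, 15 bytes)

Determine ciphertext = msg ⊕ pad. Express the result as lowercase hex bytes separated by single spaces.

41 38 f0 38 a1 e6 00 9a 0a 02 c7 5b a7 20 21 20

The 15-byte key repeats, so the effective keystream is 50 92 22 04 99 f9 b1 65 aa 67 cd f5 e2 9a 2f 50.
byte 0: 11 xor 50 = 41
byte 1: aa xor 92 = 38
byte 2: d2 xor 22 = f0
byte 3: 3c xor 04 = 38
byte 4: 38 xor 99 = a1
byte 5: 1f xor f9 = e6
byte 6: b1 xor b1 = 00
byte 7: ff xor 65 = 9a
byte 8: a0 xor aa = 0a
byte 9: 65 xor 67 = 02
byte 10: 0a xor cd = c7
byte 11: ae xor f5 = 5b
byte 12: 45 xor e2 = a7
byte 13: ba xor 9a = 20
byte 14: 0e xor 2f = 21
byte 15: 70 xor 50 = 20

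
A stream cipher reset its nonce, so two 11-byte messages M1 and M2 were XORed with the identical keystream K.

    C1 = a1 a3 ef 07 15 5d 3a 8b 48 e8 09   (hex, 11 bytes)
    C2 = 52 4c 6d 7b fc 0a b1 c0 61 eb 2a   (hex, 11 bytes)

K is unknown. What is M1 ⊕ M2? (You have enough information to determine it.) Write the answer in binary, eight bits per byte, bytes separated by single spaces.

C1 ⊕ C2 = (M1 ⊕ K) ⊕ (M2 ⊕ K) = M1 ⊕ M2 — the shared key cancels under XOR.
byte 0: a1 ^ 52 = f3
byte 1: a3 ^ 4c = ef
byte 2: ef ^ 6d = 82
byte 3: 07 ^ 7b = 7c
byte 4: 15 ^ fc = e9
byte 5: 5d ^ 0a = 57
byte 6: 3a ^ b1 = 8b
byte 7: 8b ^ c0 = 4b
byte 8: 48 ^ 61 = 29
byte 9: e8 ^ eb = 03
byte 10: 09 ^ 2a = 23

11110011 11101111 10000010 01111100 11101001 01010111 10001011 01001011 00101001 00000011 00100011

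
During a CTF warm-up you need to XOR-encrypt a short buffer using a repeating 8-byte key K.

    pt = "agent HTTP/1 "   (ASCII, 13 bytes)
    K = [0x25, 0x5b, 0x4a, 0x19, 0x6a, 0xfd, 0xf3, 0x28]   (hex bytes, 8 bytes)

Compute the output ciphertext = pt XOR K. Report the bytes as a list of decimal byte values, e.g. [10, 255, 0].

The 8-byte key repeats, so the effective keystream is 25 5b 4a 19 6a fd f3 28 25 5b 4a 19 6a.
byte 0: 61 XOR 25 = 44
byte 1: 67 XOR 5b = 3c
byte 2: 65 XOR 4a = 2f
byte 3: 6e XOR 19 = 77
byte 4: 74 XOR 6a = 1e
byte 5: 20 XOR fd = dd
byte 6: 48 XOR f3 = bb
byte 7: 54 XOR 28 = 7c
byte 8: 54 XOR 25 = 71
byte 9: 50 XOR 5b = 0b
byte 10: 2f XOR 4a = 65
byte 11: 31 XOR 19 = 28
byte 12: 20 XOR 6a = 4a

[68, 60, 47, 119, 30, 221, 187, 124, 113, 11, 101, 40, 74]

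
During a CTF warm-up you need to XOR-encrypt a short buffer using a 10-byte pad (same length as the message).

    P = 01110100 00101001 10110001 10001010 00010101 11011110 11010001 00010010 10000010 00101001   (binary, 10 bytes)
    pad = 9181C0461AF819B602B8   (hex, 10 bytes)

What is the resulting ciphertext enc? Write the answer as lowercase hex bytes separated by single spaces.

XOR is its own inverse, so applying the key byte-wise gives the result directly.
01110100 xor 10010001 = 11100101
00101001 xor 10000001 = 10101000
10110001 xor 11000000 = 01110001
10001010 xor 01000110 = 11001100
00010101 xor 00011010 = 00001111
11011110 xor 11111000 = 00100110
11010001 xor 00011001 = 11001000
00010010 xor 10110110 = 10100100
10000010 xor 00000010 = 10000000
00101001 xor 10111000 = 10010001

e5 a8 71 cc 0f 26 c8 a4 80 91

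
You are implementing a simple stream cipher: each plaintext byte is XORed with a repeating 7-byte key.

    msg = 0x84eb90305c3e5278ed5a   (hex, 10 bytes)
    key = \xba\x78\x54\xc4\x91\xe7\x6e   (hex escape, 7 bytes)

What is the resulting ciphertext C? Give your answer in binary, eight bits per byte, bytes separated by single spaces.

00111110 10010011 11000100 11110100 11001101 11011001 00111100 11000010 10010101 00001110

The 7-byte key repeats, so the effective keystream is ba 78 54 c4 91 e7 6e ba 78 54.
byte 0: 132 ^ 186 =  62
byte 1: 235 ^ 120 = 147
byte 2: 144 ^  84 = 196
byte 3:  48 ^ 196 = 244
byte 4:  92 ^ 145 = 205
byte 5:  62 ^ 231 = 217
byte 6:  82 ^ 110 =  60
byte 7: 120 ^ 186 = 194
byte 8: 237 ^ 120 = 149
byte 9:  90 ^  84 =  14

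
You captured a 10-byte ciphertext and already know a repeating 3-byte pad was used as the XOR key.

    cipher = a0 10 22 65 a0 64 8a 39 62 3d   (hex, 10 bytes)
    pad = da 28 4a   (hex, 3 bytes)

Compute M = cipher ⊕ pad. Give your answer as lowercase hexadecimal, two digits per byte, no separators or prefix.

The 3-byte key repeats, so the effective keystream is da 28 4a da 28 4a da 28 4a da.
byte 0: 10100000 XOR 11011010 = 01111010
byte 1: 00010000 XOR 00101000 = 00111000
byte 2: 00100010 XOR 01001010 = 01101000
byte 3: 01100101 XOR 11011010 = 10111111
byte 4: 10100000 XOR 00101000 = 10001000
byte 5: 01100100 XOR 01001010 = 00101110
byte 6: 10001010 XOR 11011010 = 01010000
byte 7: 00111001 XOR 00101000 = 00010001
byte 8: 01100010 XOR 01001010 = 00101000
byte 9: 00111101 XOR 11011010 = 11100111

7a3868bf882e501128e7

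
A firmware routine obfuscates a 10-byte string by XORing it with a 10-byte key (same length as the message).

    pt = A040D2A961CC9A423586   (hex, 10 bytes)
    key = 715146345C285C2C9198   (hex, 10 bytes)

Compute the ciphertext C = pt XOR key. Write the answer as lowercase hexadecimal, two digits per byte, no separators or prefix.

a0 ⊕ 71 = d1
40 ⊕ 51 = 11
d2 ⊕ 46 = 94
a9 ⊕ 34 = 9d
61 ⊕ 5c = 3d
cc ⊕ 28 = e4
9a ⊕ 5c = c6
42 ⊕ 2c = 6e
35 ⊕ 91 = a4
86 ⊕ 98 = 1e

d111949d3de4c66ea41e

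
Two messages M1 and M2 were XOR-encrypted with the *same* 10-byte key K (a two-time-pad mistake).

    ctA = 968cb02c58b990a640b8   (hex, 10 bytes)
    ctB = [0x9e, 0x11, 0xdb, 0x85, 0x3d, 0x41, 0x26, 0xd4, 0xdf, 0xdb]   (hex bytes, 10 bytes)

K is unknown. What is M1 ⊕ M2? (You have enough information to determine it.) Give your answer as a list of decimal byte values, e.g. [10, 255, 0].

[8, 157, 107, 169, 101, 248, 182, 114, 159, 99]

ctA ⊕ ctB = (M1 ⊕ K) ⊕ (M2 ⊕ K) = M1 ⊕ M2 — the shared key cancels under XOR.
96 ^ 9e = 08
8c ^ 11 = 9d
b0 ^ db = 6b
2c ^ 85 = a9
58 ^ 3d = 65
b9 ^ 41 = f8
90 ^ 26 = b6
a6 ^ d4 = 72
40 ^ df = 9f
b8 ^ db = 63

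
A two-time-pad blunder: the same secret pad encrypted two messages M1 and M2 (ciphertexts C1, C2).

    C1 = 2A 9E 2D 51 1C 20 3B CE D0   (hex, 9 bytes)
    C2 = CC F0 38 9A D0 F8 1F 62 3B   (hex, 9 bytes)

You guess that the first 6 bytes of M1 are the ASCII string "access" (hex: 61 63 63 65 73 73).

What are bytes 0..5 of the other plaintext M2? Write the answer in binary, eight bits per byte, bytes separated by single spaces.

First, C1 ⊕ C2 = (M1 ⊕ K) ⊕ (M2 ⊕ K) = M1 ⊕ M2, so the key drops out. Then M2 = (M1 ⊕ M2) ⊕ M1 over the first 6 bytes.
byte 0: (2a xor cc) xor 61 = e6 xor 61 = 87
byte 1: (9e xor f0) xor 63 = 6e xor 63 = 0d
byte 2: (2d xor 38) xor 63 = 15 xor 63 = 76
byte 3: (51 xor 9a) xor 65 = cb xor 65 = ae
byte 4: (1c xor d0) xor 73 = cc xor 73 = bf
byte 5: (20 xor f8) xor 73 = d8 xor 73 = ab

10000111 00001101 01110110 10101110 10111111 10101011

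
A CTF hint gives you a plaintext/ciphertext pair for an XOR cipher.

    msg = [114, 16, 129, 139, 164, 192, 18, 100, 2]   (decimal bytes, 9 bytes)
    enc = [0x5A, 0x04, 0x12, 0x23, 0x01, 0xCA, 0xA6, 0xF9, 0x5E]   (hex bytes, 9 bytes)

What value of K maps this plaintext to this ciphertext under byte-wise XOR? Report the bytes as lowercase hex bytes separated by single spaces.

28 14 93 a8 a5 0a b4 9d 5c

Since enc = msg ⊕ K, XORing both sides with msg gives K = msg ⊕ enc.
byte 0: 01110010 ^ 01011010 = 00101000
byte 1: 00010000 ^ 00000100 = 00010100
byte 2: 10000001 ^ 00010010 = 10010011
byte 3: 10001011 ^ 00100011 = 10101000
byte 4: 10100100 ^ 00000001 = 10100101
byte 5: 11000000 ^ 11001010 = 00001010
byte 6: 00010010 ^ 10100110 = 10110100
byte 7: 01100100 ^ 11111001 = 10011101
byte 8: 00000010 ^ 01011110 = 01011100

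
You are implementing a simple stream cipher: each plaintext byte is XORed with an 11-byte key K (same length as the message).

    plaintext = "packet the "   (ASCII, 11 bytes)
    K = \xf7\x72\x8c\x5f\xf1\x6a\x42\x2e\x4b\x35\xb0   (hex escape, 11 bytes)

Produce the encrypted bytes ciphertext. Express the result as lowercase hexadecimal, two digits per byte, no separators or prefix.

70 xor f7 = 87
61 xor 72 = 13
63 xor 8c = ef
6b xor 5f = 34
65 xor f1 = 94
74 xor 6a = 1e
20 xor 42 = 62
74 xor 2e = 5a
68 xor 4b = 23
65 xor 35 = 50
20 xor b0 = 90

8713ef34941e625a235090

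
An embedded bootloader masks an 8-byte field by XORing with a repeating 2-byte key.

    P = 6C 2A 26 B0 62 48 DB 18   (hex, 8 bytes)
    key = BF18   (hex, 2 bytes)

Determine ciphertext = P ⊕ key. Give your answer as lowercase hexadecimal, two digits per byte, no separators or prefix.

The 2-byte key repeats, so the effective keystream is bf 18 bf 18 bf 18 bf 18.
byte 0: 6c XOR bf = d3
byte 1: 2a XOR 18 = 32
byte 2: 26 XOR bf = 99
byte 3: b0 XOR 18 = a8
byte 4: 62 XOR bf = dd
byte 5: 48 XOR 18 = 50
byte 6: db XOR bf = 64
byte 7: 18 XOR 18 = 00

d33299a8dd506400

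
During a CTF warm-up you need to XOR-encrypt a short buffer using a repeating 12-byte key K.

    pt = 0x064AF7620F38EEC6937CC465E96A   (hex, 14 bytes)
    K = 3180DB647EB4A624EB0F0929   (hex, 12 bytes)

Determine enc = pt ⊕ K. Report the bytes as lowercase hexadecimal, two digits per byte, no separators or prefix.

The 12-byte key repeats, so the effective keystream is 31 80 db 64 7e b4 a6 24 eb 0f 09 29 31 80.
byte 0:   6 XOR  49 =  55
byte 1:  74 XOR 128 = 202
byte 2: 247 XOR 219 =  44
byte 3:  98 XOR 100 =   6
byte 4:  15 XOR 126 = 113
byte 5:  56 XOR 180 = 140
byte 6: 238 XOR 166 =  72
byte 7: 198 XOR  36 = 226
byte 8: 147 XOR 235 = 120
byte 9: 124 XOR  15 = 115
byte 10: 196 XOR   9 = 205
byte 11: 101 XOR  41 =  76
byte 12: 233 XOR  49 = 216
byte 13: 106 XOR 128 = 234

37ca2c06718c48e27873cd4cd8ea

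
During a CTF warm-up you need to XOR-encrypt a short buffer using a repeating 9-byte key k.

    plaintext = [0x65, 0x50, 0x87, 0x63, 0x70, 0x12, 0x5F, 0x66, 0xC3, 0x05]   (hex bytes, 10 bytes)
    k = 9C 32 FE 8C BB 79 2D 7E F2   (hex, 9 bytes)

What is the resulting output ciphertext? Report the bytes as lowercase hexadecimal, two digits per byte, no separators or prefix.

The 9-byte key repeats, so the effective keystream is 9c 32 fe 8c bb 79 2d 7e f2 9c.
byte 0: 65 xor 9c = f9
byte 1: 50 xor 32 = 62
byte 2: 87 xor fe = 79
byte 3: 63 xor 8c = ef
byte 4: 70 xor bb = cb
byte 5: 12 xor 79 = 6b
byte 6: 5f xor 2d = 72
byte 7: 66 xor 7e = 18
byte 8: c3 xor f2 = 31
byte 9: 05 xor 9c = 99

f96279efcb6b72183199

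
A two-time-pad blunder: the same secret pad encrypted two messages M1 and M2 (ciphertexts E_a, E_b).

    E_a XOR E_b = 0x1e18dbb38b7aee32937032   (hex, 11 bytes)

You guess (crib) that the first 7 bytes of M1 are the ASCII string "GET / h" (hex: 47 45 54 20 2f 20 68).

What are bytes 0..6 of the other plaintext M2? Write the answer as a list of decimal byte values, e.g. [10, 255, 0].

Since E_a ⊕ E_b = M1 ⊕ M2, XORing with the guessed M1 bytes yields the corresponding M2 bytes: M2 = (E_a ⊕ E_b) ⊕ M1.
1e XOR 47 = 59
18 XOR 45 = 5d
db XOR 54 = 8f
b3 XOR 20 = 93
8b XOR 2f = a4
7a XOR 20 = 5a
ee XOR 68 = 86

[89, 93, 143, 147, 164, 90, 134]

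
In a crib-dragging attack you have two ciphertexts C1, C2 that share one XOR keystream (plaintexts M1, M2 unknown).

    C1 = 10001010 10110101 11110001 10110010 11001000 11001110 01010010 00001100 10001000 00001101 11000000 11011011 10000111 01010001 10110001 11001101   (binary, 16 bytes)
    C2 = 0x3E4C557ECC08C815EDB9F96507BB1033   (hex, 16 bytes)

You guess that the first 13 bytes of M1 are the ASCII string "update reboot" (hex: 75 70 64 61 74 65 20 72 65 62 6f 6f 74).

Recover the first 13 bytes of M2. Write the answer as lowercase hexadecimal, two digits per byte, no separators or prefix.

First, C1 ⊕ C2 = (M1 ⊕ K) ⊕ (M2 ⊕ K) = M1 ⊕ M2, so the key drops out. Then M2 = (M1 ⊕ M2) ⊕ M1 over the first 13 bytes.
byte 0: (8a XOR 3e) XOR 75 = b4 XOR 75 = c1
byte 1: (b5 XOR 4c) XOR 70 = f9 XOR 70 = 89
byte 2: (f1 XOR 55) XOR 64 = a4 XOR 64 = c0
byte 3: (b2 XOR 7e) XOR 61 = cc XOR 61 = ad
byte 4: (c8 XOR cc) XOR 74 = 04 XOR 74 = 70
byte 5: (ce XOR 08) XOR 65 = c6 XOR 65 = a3
byte 6: (52 XOR c8) XOR 20 = 9a XOR 20 = ba
byte 7: (0c XOR 15) XOR 72 = 19 XOR 72 = 6b
byte 8: (88 XOR ed) XOR 65 = 65 XOR 65 = 00
byte 9: (0d XOR b9) XOR 62 = b4 XOR 62 = d6
byte 10: (c0 XOR f9) XOR 6f = 39 XOR 6f = 56
byte 11: (db XOR 65) XOR 6f = be XOR 6f = d1
byte 12: (87 XOR 07) XOR 74 = 80 XOR 74 = f4

c189c0ad70a3ba6b00d656d1f4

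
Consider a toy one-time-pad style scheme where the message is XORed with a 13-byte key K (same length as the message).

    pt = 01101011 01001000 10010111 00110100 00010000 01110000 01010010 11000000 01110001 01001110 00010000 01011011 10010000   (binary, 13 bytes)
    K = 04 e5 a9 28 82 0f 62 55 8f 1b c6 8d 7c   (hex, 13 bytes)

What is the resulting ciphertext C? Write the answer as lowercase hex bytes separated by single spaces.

XOR is its own inverse, so applying the key byte-wise gives the result directly.
6b xor 04 = 6f
48 xor e5 = ad
97 xor a9 = 3e
34 xor 28 = 1c
10 xor 82 = 92
70 xor 0f = 7f
52 xor 62 = 30
c0 xor 55 = 95
71 xor 8f = fe
4e xor 1b = 55
10 xor c6 = d6
5b xor 8d = d6
90 xor 7c = ec

6f ad 3e 1c 92 7f 30 95 fe 55 d6 d6 ec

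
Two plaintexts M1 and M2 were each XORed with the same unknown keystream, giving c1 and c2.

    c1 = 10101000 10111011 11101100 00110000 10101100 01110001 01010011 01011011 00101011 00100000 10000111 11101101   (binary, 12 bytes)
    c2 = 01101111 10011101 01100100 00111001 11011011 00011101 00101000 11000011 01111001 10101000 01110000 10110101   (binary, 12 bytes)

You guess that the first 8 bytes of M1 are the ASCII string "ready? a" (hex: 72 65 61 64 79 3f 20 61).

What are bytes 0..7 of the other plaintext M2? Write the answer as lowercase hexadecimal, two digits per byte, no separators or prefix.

b543e96d0e535bf9

First, c1 ⊕ c2 = (M1 ⊕ K) ⊕ (M2 ⊕ K) = M1 ⊕ M2, so the key drops out. Then M2 = (M1 ⊕ M2) ⊕ M1 over the first 8 bytes.
byte 0: (a8 ^ 6f) ^ 72 = c7 ^ 72 = b5
byte 1: (bb ^ 9d) ^ 65 = 26 ^ 65 = 43
byte 2: (ec ^ 64) ^ 61 = 88 ^ 61 = e9
byte 3: (30 ^ 39) ^ 64 = 09 ^ 64 = 6d
byte 4: (ac ^ db) ^ 79 = 77 ^ 79 = 0e
byte 5: (71 ^ 1d) ^ 3f = 6c ^ 3f = 53
byte 6: (53 ^ 28) ^ 20 = 7b ^ 20 = 5b
byte 7: (5b ^ c3) ^ 61 = 98 ^ 61 = f9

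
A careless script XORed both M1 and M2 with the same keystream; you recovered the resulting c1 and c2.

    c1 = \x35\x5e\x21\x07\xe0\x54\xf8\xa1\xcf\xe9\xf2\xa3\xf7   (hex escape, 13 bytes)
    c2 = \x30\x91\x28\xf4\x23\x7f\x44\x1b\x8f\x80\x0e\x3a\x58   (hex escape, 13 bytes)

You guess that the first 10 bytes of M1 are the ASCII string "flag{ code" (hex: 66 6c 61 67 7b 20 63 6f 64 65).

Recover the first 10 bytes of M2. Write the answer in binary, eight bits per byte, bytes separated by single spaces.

01100011 10100011 01101000 10010100 10111000 00001011 11011111 11010101 00100100 00001100

First, c1 ⊕ c2 = (M1 ⊕ K) ⊕ (M2 ⊕ K) = M1 ⊕ M2, so the key drops out. Then M2 = (M1 ⊕ M2) ⊕ M1 over the first 10 bytes.
byte 0: (35 XOR 30) XOR 66 = 05 XOR 66 = 63
byte 1: (5e XOR 91) XOR 6c = cf XOR 6c = a3
byte 2: (21 XOR 28) XOR 61 = 09 XOR 61 = 68
byte 3: (07 XOR f4) XOR 67 = f3 XOR 67 = 94
byte 4: (e0 XOR 23) XOR 7b = c3 XOR 7b = b8
byte 5: (54 XOR 7f) XOR 20 = 2b XOR 20 = 0b
byte 6: (f8 XOR 44) XOR 63 = bc XOR 63 = df
byte 7: (a1 XOR 1b) XOR 6f = ba XOR 6f = d5
byte 8: (cf XOR 8f) XOR 64 = 40 XOR 64 = 24
byte 9: (e9 XOR 80) XOR 65 = 69 XOR 65 = 0c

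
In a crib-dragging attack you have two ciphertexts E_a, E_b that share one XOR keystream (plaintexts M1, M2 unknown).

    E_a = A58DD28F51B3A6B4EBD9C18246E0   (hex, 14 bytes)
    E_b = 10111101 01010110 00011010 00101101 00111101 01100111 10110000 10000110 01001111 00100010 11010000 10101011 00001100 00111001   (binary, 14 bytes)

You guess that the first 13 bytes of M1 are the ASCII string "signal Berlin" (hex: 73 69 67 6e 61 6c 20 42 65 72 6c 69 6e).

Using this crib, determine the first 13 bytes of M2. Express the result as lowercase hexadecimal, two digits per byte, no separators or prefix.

6bb2afcc0db83670c1897d4024

First, E_a ⊕ E_b = (M1 ⊕ K) ⊕ (M2 ⊕ K) = M1 ⊕ M2, so the key drops out. Then M2 = (M1 ⊕ M2) ⊕ M1 over the first 13 bytes.
byte 0: (a5 ^ bd) ^ 73 = 18 ^ 73 = 6b
byte 1: (8d ^ 56) ^ 69 = db ^ 69 = b2
byte 2: (d2 ^ 1a) ^ 67 = c8 ^ 67 = af
byte 3: (8f ^ 2d) ^ 6e = a2 ^ 6e = cc
byte 4: (51 ^ 3d) ^ 61 = 6c ^ 61 = 0d
byte 5: (b3 ^ 67) ^ 6c = d4 ^ 6c = b8
byte 6: (a6 ^ b0) ^ 20 = 16 ^ 20 = 36
byte 7: (b4 ^ 86) ^ 42 = 32 ^ 42 = 70
byte 8: (eb ^ 4f) ^ 65 = a4 ^ 65 = c1
byte 9: (d9 ^ 22) ^ 72 = fb ^ 72 = 89
byte 10: (c1 ^ d0) ^ 6c = 11 ^ 6c = 7d
byte 11: (82 ^ ab) ^ 69 = 29 ^ 69 = 40
byte 12: (46 ^ 0c) ^ 6e = 4a ^ 6e = 24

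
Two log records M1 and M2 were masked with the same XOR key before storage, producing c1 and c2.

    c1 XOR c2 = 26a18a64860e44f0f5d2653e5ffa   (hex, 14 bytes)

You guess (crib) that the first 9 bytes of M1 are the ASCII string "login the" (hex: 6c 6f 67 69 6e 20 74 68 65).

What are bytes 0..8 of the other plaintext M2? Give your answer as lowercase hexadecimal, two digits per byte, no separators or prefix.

Since c1 ⊕ c2 = M1 ⊕ M2, XORing with the guessed M1 bytes yields the corresponding M2 bytes: M2 = (c1 ⊕ c2) ⊕ M1.
26 ^ 6c = 4a
a1 ^ 6f = ce
8a ^ 67 = ed
64 ^ 69 = 0d
86 ^ 6e = e8
0e ^ 20 = 2e
44 ^ 74 = 30
f0 ^ 68 = 98
f5 ^ 65 = 90

4aceed0de82e309890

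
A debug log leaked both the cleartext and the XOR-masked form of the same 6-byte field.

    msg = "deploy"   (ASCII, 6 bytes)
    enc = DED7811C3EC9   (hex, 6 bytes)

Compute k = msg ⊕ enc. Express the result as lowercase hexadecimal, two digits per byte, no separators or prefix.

Since enc = msg ⊕ k, XORing both sides with msg gives k = msg ⊕ enc.
64 xor de = ba
65 xor d7 = b2
70 xor 81 = f1
6c xor 1c = 70
6f xor 3e = 51
79 xor c9 = b0

bab2f17051b0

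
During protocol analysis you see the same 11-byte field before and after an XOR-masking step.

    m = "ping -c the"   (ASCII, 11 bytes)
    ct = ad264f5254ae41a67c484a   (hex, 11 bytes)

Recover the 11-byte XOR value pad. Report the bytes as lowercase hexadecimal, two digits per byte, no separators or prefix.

Since ct = m ⊕ pad, XORing both sides with m gives pad = m ⊕ ct.
112 xor 173 = 221
105 xor  38 =  79
110 xor  79 =  33
103 xor  82 =  53
 32 xor  84 = 116
 45 xor 174 = 131
 99 xor  65 =  34
 32 xor 166 = 134
116 xor 124 =   8
104 xor  72 =  32
101 xor  74 =  47

dd4f21357483228608202f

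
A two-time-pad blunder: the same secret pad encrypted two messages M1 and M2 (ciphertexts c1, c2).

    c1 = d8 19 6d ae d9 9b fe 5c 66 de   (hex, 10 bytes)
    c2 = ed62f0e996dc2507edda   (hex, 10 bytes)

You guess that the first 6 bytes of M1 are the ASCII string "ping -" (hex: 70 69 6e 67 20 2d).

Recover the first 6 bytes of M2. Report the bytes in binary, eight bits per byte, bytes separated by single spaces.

First, c1 ⊕ c2 = (M1 ⊕ K) ⊕ (M2 ⊕ K) = M1 ⊕ M2, so the key drops out. Then M2 = (M1 ⊕ M2) ⊕ M1 over the first 6 bytes.
byte 0: (d8 xor ed) xor 70 = 35 xor 70 = 45
byte 1: (19 xor 62) xor 69 = 7b xor 69 = 12
byte 2: (6d xor f0) xor 6e = 9d xor 6e = f3
byte 3: (ae xor e9) xor 67 = 47 xor 67 = 20
byte 4: (d9 xor 96) xor 20 = 4f xor 20 = 6f
byte 5: (9b xor dc) xor 2d = 47 xor 2d = 6a

01000101 00010010 11110011 00100000 01101111 01101010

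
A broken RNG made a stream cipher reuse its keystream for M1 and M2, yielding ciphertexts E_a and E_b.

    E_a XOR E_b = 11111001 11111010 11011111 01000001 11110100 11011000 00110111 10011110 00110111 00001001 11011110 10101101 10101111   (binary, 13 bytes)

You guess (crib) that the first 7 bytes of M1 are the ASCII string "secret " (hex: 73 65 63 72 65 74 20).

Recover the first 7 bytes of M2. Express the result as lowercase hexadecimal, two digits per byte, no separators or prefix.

8a9fbc3391ac17

Since E_a ⊕ E_b = M1 ⊕ M2, XORing with the guessed M1 bytes yields the corresponding M2 bytes: M2 = (E_a ⊕ E_b) ⊕ M1.
byte 0: 11111001 xor 01110011 = 10001010
byte 1: 11111010 xor 01100101 = 10011111
byte 2: 11011111 xor 01100011 = 10111100
byte 3: 01000001 xor 01110010 = 00110011
byte 4: 11110100 xor 01100101 = 10010001
byte 5: 11011000 xor 01110100 = 10101100
byte 6: 00110111 xor 00100000 = 00010111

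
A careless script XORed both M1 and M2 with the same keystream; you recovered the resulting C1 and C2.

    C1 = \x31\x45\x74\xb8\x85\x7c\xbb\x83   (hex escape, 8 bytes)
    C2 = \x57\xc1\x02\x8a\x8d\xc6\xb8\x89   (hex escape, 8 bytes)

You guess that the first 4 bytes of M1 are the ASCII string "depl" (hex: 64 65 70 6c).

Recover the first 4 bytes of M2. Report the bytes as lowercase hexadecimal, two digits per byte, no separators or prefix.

02e1065e

First, C1 ⊕ C2 = (M1 ⊕ K) ⊕ (M2 ⊕ K) = M1 ⊕ M2, so the key drops out. Then M2 = (M1 ⊕ M2) ⊕ M1 over the first 4 bytes.
byte 0: (31 XOR 57) XOR 64 = 66 XOR 64 = 02
byte 1: (45 XOR c1) XOR 65 = 84 XOR 65 = e1
byte 2: (74 XOR 02) XOR 70 = 76 XOR 70 = 06
byte 3: (b8 XOR 8a) XOR 6c = 32 XOR 6c = 5e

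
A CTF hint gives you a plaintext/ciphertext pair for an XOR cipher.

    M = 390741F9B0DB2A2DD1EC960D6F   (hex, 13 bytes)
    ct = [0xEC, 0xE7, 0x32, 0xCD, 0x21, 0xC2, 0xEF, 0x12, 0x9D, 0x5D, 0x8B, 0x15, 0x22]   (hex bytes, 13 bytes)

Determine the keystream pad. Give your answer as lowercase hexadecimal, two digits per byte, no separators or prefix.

Since ct = M ⊕ pad, XORing both sides with M gives pad = M ⊕ ct.
 57 XOR 236 = 213
  7 XOR 231 = 224
 65 XOR  50 = 115
249 XOR 205 =  52
176 XOR  33 = 145
219 XOR 194 =  25
 42 XOR 239 = 197
 45 XOR  18 =  63
209 XOR 157 =  76
236 XOR  93 = 177
150 XOR 139 =  29
 13 XOR  21 =  24
111 XOR  34 =  77

d5e073349119c53f4cb11d184d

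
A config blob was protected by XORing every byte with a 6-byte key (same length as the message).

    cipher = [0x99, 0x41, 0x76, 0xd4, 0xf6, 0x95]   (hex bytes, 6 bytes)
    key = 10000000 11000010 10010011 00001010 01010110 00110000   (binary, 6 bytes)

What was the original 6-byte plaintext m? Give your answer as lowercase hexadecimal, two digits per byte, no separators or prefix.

1983e5dea0a5

XOR is its own inverse, so applying the key byte-wise gives the result directly.
byte 0: 99 XOR 80 = 19
byte 1: 41 XOR c2 = 83
byte 2: 76 XOR 93 = e5
byte 3: d4 XOR 0a = de
byte 4: f6 XOR 56 = a0
byte 5: 95 XOR 30 = a5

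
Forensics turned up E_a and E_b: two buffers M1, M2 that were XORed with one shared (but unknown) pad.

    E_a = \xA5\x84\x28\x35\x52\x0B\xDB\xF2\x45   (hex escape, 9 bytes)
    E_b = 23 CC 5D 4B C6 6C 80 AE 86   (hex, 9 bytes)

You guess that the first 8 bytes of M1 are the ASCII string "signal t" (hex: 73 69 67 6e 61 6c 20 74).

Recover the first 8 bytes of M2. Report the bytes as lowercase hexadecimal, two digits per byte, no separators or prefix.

First, E_a ⊕ E_b = (M1 ⊕ K) ⊕ (M2 ⊕ K) = M1 ⊕ M2, so the key drops out. Then M2 = (M1 ⊕ M2) ⊕ M1 over the first 8 bytes.
byte 0: (a5 xor 23) xor 73 = 86 xor 73 = f5
byte 1: (84 xor cc) xor 69 = 48 xor 69 = 21
byte 2: (28 xor 5d) xor 67 = 75 xor 67 = 12
byte 3: (35 xor 4b) xor 6e = 7e xor 6e = 10
byte 4: (52 xor c6) xor 61 = 94 xor 61 = f5
byte 5: (0b xor 6c) xor 6c = 67 xor 6c = 0b
byte 6: (db xor 80) xor 20 = 5b xor 20 = 7b
byte 7: (f2 xor ae) xor 74 = 5c xor 74 = 28

f5211210f50b7b28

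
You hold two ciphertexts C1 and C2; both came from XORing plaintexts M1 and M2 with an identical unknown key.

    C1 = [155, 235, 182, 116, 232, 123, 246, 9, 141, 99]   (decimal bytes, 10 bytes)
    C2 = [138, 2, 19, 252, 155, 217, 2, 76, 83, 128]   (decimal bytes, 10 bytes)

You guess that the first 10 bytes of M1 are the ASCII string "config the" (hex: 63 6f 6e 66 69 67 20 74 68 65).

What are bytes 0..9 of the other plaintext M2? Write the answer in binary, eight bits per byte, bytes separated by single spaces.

01110010 10000110 11001011 11101110 00011010 11000101 11010100 00110001 10110110 10000110

First, C1 ⊕ C2 = (M1 ⊕ K) ⊕ (M2 ⊕ K) = M1 ⊕ M2, so the key drops out. Then M2 = (M1 ⊕ M2) ⊕ M1 over the first 10 bytes.
byte 0: (9b ⊕ 8a) ⊕ 63 = 11 ⊕ 63 = 72
byte 1: (eb ⊕ 02) ⊕ 6f = e9 ⊕ 6f = 86
byte 2: (b6 ⊕ 13) ⊕ 6e = a5 ⊕ 6e = cb
byte 3: (74 ⊕ fc) ⊕ 66 = 88 ⊕ 66 = ee
byte 4: (e8 ⊕ 9b) ⊕ 69 = 73 ⊕ 69 = 1a
byte 5: (7b ⊕ d9) ⊕ 67 = a2 ⊕ 67 = c5
byte 6: (f6 ⊕ 02) ⊕ 20 = f4 ⊕ 20 = d4
byte 7: (09 ⊕ 4c) ⊕ 74 = 45 ⊕ 74 = 31
byte 8: (8d ⊕ 53) ⊕ 68 = de ⊕ 68 = b6
byte 9: (63 ⊕ 80) ⊕ 65 = e3 ⊕ 65 = 86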